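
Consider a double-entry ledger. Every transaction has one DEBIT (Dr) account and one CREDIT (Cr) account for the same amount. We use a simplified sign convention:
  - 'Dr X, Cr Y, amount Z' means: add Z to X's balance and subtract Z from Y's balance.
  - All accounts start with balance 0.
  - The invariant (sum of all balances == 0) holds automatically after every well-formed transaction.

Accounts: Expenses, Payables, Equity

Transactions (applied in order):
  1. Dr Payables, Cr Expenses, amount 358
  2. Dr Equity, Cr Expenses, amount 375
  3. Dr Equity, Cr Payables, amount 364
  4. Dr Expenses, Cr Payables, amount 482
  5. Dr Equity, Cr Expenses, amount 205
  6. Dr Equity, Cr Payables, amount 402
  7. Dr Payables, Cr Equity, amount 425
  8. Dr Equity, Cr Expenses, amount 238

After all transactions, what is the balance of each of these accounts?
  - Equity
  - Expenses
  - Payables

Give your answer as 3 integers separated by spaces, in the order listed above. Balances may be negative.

After txn 1 (Dr Payables, Cr Expenses, amount 358): Expenses=-358 Payables=358
After txn 2 (Dr Equity, Cr Expenses, amount 375): Equity=375 Expenses=-733 Payables=358
After txn 3 (Dr Equity, Cr Payables, amount 364): Equity=739 Expenses=-733 Payables=-6
After txn 4 (Dr Expenses, Cr Payables, amount 482): Equity=739 Expenses=-251 Payables=-488
After txn 5 (Dr Equity, Cr Expenses, amount 205): Equity=944 Expenses=-456 Payables=-488
After txn 6 (Dr Equity, Cr Payables, amount 402): Equity=1346 Expenses=-456 Payables=-890
After txn 7 (Dr Payables, Cr Equity, amount 425): Equity=921 Expenses=-456 Payables=-465
After txn 8 (Dr Equity, Cr Expenses, amount 238): Equity=1159 Expenses=-694 Payables=-465

Answer: 1159 -694 -465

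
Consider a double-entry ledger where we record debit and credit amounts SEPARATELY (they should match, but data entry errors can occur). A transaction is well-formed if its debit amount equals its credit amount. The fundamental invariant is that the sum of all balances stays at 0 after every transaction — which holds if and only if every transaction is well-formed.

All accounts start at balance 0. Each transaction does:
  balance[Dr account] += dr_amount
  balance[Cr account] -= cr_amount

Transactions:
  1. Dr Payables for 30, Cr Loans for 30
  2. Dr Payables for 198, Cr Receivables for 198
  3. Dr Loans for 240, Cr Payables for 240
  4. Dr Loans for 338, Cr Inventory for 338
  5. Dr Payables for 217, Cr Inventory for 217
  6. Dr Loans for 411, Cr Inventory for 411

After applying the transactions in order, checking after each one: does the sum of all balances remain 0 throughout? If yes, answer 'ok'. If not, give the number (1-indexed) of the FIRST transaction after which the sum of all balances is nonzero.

After txn 1: dr=30 cr=30 sum_balances=0
After txn 2: dr=198 cr=198 sum_balances=0
After txn 3: dr=240 cr=240 sum_balances=0
After txn 4: dr=338 cr=338 sum_balances=0
After txn 5: dr=217 cr=217 sum_balances=0
After txn 6: dr=411 cr=411 sum_balances=0

Answer: ok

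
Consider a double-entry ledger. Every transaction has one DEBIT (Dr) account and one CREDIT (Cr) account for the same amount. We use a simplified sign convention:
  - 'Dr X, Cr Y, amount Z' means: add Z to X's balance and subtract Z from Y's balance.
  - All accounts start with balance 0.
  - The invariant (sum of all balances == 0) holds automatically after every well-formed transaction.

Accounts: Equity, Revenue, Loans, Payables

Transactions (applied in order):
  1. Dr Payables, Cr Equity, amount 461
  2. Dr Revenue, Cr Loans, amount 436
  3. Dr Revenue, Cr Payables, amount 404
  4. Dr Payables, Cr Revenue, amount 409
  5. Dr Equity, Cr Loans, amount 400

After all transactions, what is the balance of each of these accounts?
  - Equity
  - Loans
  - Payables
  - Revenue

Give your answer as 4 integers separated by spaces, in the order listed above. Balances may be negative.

Answer: -61 -836 466 431

Derivation:
After txn 1 (Dr Payables, Cr Equity, amount 461): Equity=-461 Payables=461
After txn 2 (Dr Revenue, Cr Loans, amount 436): Equity=-461 Loans=-436 Payables=461 Revenue=436
After txn 3 (Dr Revenue, Cr Payables, amount 404): Equity=-461 Loans=-436 Payables=57 Revenue=840
After txn 4 (Dr Payables, Cr Revenue, amount 409): Equity=-461 Loans=-436 Payables=466 Revenue=431
After txn 5 (Dr Equity, Cr Loans, amount 400): Equity=-61 Loans=-836 Payables=466 Revenue=431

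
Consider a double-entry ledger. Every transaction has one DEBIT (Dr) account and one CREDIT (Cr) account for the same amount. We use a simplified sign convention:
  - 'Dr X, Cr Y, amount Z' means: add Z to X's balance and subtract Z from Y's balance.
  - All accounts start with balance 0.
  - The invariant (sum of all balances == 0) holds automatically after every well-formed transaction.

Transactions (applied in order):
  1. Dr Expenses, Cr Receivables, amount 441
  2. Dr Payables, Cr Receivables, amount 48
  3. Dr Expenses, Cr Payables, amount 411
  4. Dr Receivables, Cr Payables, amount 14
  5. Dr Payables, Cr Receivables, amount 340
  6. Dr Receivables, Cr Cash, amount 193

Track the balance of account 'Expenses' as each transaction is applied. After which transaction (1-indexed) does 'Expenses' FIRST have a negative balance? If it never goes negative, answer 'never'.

After txn 1: Expenses=441
After txn 2: Expenses=441
After txn 3: Expenses=852
After txn 4: Expenses=852
After txn 5: Expenses=852
After txn 6: Expenses=852

Answer: never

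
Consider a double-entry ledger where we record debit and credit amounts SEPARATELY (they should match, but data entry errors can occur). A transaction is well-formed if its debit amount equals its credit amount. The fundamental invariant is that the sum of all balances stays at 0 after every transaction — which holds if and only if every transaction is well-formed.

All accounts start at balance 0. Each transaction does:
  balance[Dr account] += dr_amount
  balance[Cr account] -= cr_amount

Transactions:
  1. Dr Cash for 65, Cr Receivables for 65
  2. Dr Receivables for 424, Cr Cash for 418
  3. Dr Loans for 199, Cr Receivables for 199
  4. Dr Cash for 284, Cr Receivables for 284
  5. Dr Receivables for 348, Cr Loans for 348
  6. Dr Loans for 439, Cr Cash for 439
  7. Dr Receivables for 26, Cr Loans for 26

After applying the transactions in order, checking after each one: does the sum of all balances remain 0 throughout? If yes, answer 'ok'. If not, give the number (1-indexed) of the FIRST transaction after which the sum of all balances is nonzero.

Answer: 2

Derivation:
After txn 1: dr=65 cr=65 sum_balances=0
After txn 2: dr=424 cr=418 sum_balances=6
After txn 3: dr=199 cr=199 sum_balances=6
After txn 4: dr=284 cr=284 sum_balances=6
After txn 5: dr=348 cr=348 sum_balances=6
After txn 6: dr=439 cr=439 sum_balances=6
After txn 7: dr=26 cr=26 sum_balances=6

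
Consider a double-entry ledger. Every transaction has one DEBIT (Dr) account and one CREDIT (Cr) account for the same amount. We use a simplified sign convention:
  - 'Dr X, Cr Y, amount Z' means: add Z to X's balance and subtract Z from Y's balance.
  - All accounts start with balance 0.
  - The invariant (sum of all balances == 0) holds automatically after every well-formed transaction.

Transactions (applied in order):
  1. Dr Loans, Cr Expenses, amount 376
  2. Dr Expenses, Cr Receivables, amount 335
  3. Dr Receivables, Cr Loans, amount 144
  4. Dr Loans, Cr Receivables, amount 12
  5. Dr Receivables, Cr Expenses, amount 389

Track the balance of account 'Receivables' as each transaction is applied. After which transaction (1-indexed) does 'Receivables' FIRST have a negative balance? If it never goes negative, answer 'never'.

Answer: 2

Derivation:
After txn 1: Receivables=0
After txn 2: Receivables=-335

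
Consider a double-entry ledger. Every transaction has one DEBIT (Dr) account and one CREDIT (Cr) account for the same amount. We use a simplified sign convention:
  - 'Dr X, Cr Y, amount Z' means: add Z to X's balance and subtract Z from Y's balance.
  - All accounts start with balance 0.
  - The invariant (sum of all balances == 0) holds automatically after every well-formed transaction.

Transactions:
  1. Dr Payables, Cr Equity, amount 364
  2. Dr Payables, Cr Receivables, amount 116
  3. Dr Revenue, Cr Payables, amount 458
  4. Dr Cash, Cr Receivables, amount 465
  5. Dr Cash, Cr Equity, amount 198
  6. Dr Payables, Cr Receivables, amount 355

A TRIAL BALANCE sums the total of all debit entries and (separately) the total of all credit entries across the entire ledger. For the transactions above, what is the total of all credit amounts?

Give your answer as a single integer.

Answer: 1956

Derivation:
Txn 1: credit+=364
Txn 2: credit+=116
Txn 3: credit+=458
Txn 4: credit+=465
Txn 5: credit+=198
Txn 6: credit+=355
Total credits = 1956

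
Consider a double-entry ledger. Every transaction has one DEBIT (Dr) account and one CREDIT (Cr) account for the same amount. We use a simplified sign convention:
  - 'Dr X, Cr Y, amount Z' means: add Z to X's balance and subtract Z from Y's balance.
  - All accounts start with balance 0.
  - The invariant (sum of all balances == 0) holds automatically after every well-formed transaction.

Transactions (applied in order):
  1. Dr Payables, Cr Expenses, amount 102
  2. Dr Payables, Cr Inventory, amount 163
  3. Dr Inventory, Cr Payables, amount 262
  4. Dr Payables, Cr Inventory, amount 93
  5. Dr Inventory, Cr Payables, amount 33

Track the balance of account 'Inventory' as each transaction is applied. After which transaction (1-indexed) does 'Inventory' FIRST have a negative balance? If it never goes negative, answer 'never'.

After txn 1: Inventory=0
After txn 2: Inventory=-163

Answer: 2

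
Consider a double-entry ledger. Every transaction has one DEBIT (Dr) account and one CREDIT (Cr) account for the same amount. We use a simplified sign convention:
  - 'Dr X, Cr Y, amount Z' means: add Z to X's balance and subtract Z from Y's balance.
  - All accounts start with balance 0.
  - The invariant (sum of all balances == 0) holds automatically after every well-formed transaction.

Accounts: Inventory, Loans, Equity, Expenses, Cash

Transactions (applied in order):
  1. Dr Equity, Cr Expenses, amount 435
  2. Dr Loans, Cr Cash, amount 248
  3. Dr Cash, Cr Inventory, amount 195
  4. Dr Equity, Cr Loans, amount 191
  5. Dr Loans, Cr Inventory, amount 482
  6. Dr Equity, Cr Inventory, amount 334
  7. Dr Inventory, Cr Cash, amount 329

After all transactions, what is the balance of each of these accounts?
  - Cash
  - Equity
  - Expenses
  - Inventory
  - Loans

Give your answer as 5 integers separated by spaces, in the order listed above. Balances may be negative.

After txn 1 (Dr Equity, Cr Expenses, amount 435): Equity=435 Expenses=-435
After txn 2 (Dr Loans, Cr Cash, amount 248): Cash=-248 Equity=435 Expenses=-435 Loans=248
After txn 3 (Dr Cash, Cr Inventory, amount 195): Cash=-53 Equity=435 Expenses=-435 Inventory=-195 Loans=248
After txn 4 (Dr Equity, Cr Loans, amount 191): Cash=-53 Equity=626 Expenses=-435 Inventory=-195 Loans=57
After txn 5 (Dr Loans, Cr Inventory, amount 482): Cash=-53 Equity=626 Expenses=-435 Inventory=-677 Loans=539
After txn 6 (Dr Equity, Cr Inventory, amount 334): Cash=-53 Equity=960 Expenses=-435 Inventory=-1011 Loans=539
After txn 7 (Dr Inventory, Cr Cash, amount 329): Cash=-382 Equity=960 Expenses=-435 Inventory=-682 Loans=539

Answer: -382 960 -435 -682 539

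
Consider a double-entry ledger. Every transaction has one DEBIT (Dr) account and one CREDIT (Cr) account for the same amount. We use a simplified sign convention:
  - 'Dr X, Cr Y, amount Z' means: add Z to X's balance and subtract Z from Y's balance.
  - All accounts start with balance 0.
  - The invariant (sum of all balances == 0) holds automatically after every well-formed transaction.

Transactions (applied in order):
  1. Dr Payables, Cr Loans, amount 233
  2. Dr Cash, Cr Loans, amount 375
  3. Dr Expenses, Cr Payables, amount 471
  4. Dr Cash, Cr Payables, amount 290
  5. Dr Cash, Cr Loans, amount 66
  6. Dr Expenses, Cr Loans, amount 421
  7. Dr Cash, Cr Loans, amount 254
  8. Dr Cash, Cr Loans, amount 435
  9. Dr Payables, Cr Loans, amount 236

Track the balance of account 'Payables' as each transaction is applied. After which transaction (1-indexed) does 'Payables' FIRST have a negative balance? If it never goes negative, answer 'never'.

Answer: 3

Derivation:
After txn 1: Payables=233
After txn 2: Payables=233
After txn 3: Payables=-238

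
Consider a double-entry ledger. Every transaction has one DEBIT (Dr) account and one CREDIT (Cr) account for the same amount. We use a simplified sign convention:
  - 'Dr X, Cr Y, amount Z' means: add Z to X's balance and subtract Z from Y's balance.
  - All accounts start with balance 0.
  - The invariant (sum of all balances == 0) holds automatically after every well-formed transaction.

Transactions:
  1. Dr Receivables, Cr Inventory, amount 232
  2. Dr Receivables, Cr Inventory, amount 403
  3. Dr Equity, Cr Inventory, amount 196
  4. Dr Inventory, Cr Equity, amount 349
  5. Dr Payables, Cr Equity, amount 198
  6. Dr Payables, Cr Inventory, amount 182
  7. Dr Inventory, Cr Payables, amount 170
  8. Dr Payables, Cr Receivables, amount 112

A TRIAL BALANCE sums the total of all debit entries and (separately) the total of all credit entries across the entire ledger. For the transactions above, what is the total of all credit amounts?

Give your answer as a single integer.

Txn 1: credit+=232
Txn 2: credit+=403
Txn 3: credit+=196
Txn 4: credit+=349
Txn 5: credit+=198
Txn 6: credit+=182
Txn 7: credit+=170
Txn 8: credit+=112
Total credits = 1842

Answer: 1842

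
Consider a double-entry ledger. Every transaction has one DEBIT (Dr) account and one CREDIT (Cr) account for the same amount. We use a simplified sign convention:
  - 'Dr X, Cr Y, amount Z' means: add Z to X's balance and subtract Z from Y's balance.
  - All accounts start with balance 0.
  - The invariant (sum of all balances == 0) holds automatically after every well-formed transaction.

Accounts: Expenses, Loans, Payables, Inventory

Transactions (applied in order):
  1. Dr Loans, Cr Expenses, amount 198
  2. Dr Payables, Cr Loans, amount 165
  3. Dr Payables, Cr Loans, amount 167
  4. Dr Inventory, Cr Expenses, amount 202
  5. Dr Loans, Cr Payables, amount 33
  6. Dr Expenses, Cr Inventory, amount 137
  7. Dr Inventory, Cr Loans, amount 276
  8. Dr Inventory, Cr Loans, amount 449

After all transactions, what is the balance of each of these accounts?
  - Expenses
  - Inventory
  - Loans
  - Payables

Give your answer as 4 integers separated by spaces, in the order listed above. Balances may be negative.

Answer: -263 790 -826 299

Derivation:
After txn 1 (Dr Loans, Cr Expenses, amount 198): Expenses=-198 Loans=198
After txn 2 (Dr Payables, Cr Loans, amount 165): Expenses=-198 Loans=33 Payables=165
After txn 3 (Dr Payables, Cr Loans, amount 167): Expenses=-198 Loans=-134 Payables=332
After txn 4 (Dr Inventory, Cr Expenses, amount 202): Expenses=-400 Inventory=202 Loans=-134 Payables=332
After txn 5 (Dr Loans, Cr Payables, amount 33): Expenses=-400 Inventory=202 Loans=-101 Payables=299
After txn 6 (Dr Expenses, Cr Inventory, amount 137): Expenses=-263 Inventory=65 Loans=-101 Payables=299
After txn 7 (Dr Inventory, Cr Loans, amount 276): Expenses=-263 Inventory=341 Loans=-377 Payables=299
After txn 8 (Dr Inventory, Cr Loans, amount 449): Expenses=-263 Inventory=790 Loans=-826 Payables=299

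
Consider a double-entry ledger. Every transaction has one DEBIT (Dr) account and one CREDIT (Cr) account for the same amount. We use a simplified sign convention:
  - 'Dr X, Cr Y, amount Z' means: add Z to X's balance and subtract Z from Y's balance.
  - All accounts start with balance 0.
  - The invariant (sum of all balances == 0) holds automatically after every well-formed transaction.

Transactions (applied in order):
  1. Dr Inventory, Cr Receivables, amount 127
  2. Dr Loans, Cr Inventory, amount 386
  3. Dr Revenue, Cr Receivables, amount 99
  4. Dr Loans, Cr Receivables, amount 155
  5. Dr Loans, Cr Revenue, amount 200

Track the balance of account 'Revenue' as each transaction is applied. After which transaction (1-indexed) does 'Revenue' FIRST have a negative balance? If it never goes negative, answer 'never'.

After txn 1: Revenue=0
After txn 2: Revenue=0
After txn 3: Revenue=99
After txn 4: Revenue=99
After txn 5: Revenue=-101

Answer: 5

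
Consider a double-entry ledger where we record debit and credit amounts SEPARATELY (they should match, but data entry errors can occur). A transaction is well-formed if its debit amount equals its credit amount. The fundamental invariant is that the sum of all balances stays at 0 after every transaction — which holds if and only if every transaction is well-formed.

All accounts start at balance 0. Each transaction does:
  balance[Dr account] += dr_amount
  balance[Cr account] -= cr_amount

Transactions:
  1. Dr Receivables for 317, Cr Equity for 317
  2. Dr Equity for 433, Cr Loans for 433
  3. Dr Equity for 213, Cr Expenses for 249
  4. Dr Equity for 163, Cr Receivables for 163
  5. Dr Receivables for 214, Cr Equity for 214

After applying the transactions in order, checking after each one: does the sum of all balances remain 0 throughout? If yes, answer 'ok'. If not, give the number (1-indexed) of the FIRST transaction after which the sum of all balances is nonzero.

Answer: 3

Derivation:
After txn 1: dr=317 cr=317 sum_balances=0
After txn 2: dr=433 cr=433 sum_balances=0
After txn 3: dr=213 cr=249 sum_balances=-36
After txn 4: dr=163 cr=163 sum_balances=-36
After txn 5: dr=214 cr=214 sum_balances=-36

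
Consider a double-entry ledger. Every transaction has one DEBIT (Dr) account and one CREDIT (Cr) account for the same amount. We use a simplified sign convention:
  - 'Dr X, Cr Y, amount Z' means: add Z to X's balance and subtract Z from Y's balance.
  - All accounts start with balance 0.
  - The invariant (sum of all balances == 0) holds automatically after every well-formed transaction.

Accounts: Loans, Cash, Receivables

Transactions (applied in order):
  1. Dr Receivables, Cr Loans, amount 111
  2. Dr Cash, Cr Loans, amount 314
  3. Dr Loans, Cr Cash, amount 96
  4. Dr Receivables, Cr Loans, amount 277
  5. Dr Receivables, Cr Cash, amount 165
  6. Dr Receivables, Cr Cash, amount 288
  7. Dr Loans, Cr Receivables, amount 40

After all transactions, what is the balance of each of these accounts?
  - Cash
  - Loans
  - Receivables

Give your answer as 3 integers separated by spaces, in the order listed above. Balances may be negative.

Answer: -235 -566 801

Derivation:
After txn 1 (Dr Receivables, Cr Loans, amount 111): Loans=-111 Receivables=111
After txn 2 (Dr Cash, Cr Loans, amount 314): Cash=314 Loans=-425 Receivables=111
After txn 3 (Dr Loans, Cr Cash, amount 96): Cash=218 Loans=-329 Receivables=111
After txn 4 (Dr Receivables, Cr Loans, amount 277): Cash=218 Loans=-606 Receivables=388
After txn 5 (Dr Receivables, Cr Cash, amount 165): Cash=53 Loans=-606 Receivables=553
After txn 6 (Dr Receivables, Cr Cash, amount 288): Cash=-235 Loans=-606 Receivables=841
After txn 7 (Dr Loans, Cr Receivables, amount 40): Cash=-235 Loans=-566 Receivables=801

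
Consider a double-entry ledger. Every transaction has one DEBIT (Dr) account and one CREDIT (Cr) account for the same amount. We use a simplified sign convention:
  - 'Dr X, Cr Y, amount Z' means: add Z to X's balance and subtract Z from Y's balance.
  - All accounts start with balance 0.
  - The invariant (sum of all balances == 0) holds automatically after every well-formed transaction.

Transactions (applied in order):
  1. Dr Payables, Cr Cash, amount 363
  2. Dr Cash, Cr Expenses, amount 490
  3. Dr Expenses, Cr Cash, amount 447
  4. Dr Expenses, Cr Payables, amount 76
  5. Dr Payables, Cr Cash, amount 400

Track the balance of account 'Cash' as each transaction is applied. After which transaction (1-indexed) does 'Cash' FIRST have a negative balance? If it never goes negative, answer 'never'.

Answer: 1

Derivation:
After txn 1: Cash=-363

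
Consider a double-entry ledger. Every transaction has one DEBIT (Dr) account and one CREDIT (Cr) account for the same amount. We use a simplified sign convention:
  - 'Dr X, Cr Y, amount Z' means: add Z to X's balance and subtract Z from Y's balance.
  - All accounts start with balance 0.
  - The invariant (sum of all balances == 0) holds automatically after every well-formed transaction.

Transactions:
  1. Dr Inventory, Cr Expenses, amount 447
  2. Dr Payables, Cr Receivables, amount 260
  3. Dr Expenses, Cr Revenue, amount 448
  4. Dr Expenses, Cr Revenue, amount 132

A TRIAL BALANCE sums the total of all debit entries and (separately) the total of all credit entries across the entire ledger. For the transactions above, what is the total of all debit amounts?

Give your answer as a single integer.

Txn 1: debit+=447
Txn 2: debit+=260
Txn 3: debit+=448
Txn 4: debit+=132
Total debits = 1287

Answer: 1287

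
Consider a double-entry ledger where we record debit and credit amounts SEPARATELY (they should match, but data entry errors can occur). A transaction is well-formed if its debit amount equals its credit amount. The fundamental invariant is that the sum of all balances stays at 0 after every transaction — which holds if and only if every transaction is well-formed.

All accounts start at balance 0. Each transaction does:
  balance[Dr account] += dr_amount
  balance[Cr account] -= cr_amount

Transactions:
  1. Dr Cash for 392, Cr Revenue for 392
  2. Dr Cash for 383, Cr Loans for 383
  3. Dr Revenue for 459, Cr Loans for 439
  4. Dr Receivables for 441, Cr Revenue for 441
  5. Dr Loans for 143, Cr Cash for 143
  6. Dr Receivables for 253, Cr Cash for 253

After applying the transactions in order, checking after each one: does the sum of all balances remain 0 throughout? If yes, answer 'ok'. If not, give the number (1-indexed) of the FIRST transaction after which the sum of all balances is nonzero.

After txn 1: dr=392 cr=392 sum_balances=0
After txn 2: dr=383 cr=383 sum_balances=0
After txn 3: dr=459 cr=439 sum_balances=20
After txn 4: dr=441 cr=441 sum_balances=20
After txn 5: dr=143 cr=143 sum_balances=20
After txn 6: dr=253 cr=253 sum_balances=20

Answer: 3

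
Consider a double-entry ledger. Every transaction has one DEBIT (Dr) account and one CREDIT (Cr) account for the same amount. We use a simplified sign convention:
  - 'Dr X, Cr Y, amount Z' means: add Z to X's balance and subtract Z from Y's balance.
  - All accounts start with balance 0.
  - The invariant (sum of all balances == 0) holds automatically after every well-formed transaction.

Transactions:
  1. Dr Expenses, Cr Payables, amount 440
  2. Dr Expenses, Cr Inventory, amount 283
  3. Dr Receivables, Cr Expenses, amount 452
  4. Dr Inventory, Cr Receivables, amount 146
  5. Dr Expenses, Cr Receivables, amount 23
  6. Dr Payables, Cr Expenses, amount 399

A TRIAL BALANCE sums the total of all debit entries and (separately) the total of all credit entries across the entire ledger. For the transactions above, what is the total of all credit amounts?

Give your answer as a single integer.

Txn 1: credit+=440
Txn 2: credit+=283
Txn 3: credit+=452
Txn 4: credit+=146
Txn 5: credit+=23
Txn 6: credit+=399
Total credits = 1743

Answer: 1743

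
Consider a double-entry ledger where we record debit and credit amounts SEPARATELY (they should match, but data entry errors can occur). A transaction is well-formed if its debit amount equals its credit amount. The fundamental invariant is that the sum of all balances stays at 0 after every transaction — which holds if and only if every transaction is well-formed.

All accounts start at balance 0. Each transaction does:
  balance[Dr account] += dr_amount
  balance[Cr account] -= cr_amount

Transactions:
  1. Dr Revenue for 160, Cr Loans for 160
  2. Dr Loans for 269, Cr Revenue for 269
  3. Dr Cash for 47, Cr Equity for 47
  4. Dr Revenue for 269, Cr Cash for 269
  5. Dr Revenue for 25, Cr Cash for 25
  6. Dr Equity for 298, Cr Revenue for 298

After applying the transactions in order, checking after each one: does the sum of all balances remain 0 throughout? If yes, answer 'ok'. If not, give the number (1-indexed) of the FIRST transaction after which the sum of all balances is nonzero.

Answer: ok

Derivation:
After txn 1: dr=160 cr=160 sum_balances=0
After txn 2: dr=269 cr=269 sum_balances=0
After txn 3: dr=47 cr=47 sum_balances=0
After txn 4: dr=269 cr=269 sum_balances=0
After txn 5: dr=25 cr=25 sum_balances=0
After txn 6: dr=298 cr=298 sum_balances=0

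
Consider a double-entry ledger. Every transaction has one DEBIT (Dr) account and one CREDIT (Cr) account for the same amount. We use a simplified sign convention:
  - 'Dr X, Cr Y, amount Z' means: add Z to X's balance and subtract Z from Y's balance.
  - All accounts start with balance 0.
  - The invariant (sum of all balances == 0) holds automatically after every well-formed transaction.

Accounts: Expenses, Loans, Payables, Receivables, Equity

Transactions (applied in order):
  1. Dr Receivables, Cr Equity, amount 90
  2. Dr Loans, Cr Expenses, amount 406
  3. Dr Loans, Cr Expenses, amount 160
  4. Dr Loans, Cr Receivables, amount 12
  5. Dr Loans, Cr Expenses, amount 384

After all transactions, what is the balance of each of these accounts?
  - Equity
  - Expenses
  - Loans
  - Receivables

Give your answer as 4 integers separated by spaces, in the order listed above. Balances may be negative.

Answer: -90 -950 962 78

Derivation:
After txn 1 (Dr Receivables, Cr Equity, amount 90): Equity=-90 Receivables=90
After txn 2 (Dr Loans, Cr Expenses, amount 406): Equity=-90 Expenses=-406 Loans=406 Receivables=90
After txn 3 (Dr Loans, Cr Expenses, amount 160): Equity=-90 Expenses=-566 Loans=566 Receivables=90
After txn 4 (Dr Loans, Cr Receivables, amount 12): Equity=-90 Expenses=-566 Loans=578 Receivables=78
After txn 5 (Dr Loans, Cr Expenses, amount 384): Equity=-90 Expenses=-950 Loans=962 Receivables=78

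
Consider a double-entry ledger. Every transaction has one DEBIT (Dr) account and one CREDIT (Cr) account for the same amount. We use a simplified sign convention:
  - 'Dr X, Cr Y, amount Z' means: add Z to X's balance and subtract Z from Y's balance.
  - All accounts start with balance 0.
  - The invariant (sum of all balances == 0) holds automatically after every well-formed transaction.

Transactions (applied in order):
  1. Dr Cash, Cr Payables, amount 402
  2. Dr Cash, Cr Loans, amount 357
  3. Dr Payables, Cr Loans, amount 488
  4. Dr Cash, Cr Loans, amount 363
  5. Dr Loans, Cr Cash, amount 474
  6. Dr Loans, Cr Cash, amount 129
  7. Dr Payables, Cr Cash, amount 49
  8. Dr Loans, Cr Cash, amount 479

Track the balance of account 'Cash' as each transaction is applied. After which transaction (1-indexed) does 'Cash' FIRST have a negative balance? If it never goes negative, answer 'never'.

Answer: 8

Derivation:
After txn 1: Cash=402
After txn 2: Cash=759
After txn 3: Cash=759
After txn 4: Cash=1122
After txn 5: Cash=648
After txn 6: Cash=519
After txn 7: Cash=470
After txn 8: Cash=-9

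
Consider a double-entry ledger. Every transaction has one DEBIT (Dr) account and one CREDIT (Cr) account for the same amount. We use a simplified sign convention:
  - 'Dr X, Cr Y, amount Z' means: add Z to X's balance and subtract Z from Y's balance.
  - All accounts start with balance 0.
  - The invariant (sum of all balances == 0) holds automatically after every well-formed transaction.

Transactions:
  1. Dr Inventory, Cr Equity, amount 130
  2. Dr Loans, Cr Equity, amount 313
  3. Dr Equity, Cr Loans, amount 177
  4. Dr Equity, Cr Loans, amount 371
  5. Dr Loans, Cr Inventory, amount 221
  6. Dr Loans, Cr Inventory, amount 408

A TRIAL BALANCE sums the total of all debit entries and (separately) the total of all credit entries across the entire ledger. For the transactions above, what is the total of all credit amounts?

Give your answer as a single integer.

Txn 1: credit+=130
Txn 2: credit+=313
Txn 3: credit+=177
Txn 4: credit+=371
Txn 5: credit+=221
Txn 6: credit+=408
Total credits = 1620

Answer: 1620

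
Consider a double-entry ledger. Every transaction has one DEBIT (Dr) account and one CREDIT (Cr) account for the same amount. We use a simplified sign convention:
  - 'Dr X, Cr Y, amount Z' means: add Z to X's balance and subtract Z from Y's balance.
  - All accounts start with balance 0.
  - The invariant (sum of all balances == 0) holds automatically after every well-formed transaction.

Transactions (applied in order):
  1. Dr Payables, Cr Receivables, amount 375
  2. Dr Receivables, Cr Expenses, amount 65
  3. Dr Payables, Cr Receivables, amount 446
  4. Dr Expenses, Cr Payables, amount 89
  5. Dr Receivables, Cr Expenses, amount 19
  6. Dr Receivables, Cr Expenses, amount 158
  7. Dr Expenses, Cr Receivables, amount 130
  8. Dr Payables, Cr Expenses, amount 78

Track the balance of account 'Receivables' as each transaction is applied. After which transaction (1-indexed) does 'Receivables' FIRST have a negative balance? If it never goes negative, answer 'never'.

After txn 1: Receivables=-375

Answer: 1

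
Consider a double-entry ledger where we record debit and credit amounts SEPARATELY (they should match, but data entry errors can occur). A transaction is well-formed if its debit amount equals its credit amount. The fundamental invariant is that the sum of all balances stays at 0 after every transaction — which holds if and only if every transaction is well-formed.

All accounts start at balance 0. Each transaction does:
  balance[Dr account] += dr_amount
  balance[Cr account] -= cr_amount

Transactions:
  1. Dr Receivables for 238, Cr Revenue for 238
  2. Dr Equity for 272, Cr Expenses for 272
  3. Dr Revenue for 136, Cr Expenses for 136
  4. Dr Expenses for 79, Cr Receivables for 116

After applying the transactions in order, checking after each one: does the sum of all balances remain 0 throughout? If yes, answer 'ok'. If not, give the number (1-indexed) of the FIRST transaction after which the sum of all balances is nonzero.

After txn 1: dr=238 cr=238 sum_balances=0
After txn 2: dr=272 cr=272 sum_balances=0
After txn 3: dr=136 cr=136 sum_balances=0
After txn 4: dr=79 cr=116 sum_balances=-37

Answer: 4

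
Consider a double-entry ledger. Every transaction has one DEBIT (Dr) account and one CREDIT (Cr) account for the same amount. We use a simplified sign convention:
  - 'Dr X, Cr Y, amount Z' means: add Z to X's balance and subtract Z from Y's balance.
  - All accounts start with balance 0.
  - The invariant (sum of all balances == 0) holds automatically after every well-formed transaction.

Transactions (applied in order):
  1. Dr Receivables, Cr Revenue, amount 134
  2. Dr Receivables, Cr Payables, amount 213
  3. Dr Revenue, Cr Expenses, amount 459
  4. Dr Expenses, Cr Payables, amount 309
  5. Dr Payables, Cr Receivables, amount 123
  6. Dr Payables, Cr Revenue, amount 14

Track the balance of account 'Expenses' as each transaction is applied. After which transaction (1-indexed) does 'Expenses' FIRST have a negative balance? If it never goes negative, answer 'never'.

Answer: 3

Derivation:
After txn 1: Expenses=0
After txn 2: Expenses=0
After txn 3: Expenses=-459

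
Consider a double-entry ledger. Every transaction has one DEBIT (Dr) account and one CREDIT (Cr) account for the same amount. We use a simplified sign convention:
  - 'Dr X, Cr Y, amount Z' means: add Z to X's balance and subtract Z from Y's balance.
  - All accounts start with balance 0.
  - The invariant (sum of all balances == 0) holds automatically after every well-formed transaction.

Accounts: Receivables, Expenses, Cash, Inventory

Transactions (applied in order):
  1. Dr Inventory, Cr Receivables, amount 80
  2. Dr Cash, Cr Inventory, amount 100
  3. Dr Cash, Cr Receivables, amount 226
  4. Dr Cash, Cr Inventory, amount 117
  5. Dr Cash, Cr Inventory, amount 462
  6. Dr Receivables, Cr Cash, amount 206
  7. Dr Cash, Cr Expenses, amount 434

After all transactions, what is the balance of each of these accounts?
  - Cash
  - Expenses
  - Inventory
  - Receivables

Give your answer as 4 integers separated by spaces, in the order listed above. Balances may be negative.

After txn 1 (Dr Inventory, Cr Receivables, amount 80): Inventory=80 Receivables=-80
After txn 2 (Dr Cash, Cr Inventory, amount 100): Cash=100 Inventory=-20 Receivables=-80
After txn 3 (Dr Cash, Cr Receivables, amount 226): Cash=326 Inventory=-20 Receivables=-306
After txn 4 (Dr Cash, Cr Inventory, amount 117): Cash=443 Inventory=-137 Receivables=-306
After txn 5 (Dr Cash, Cr Inventory, amount 462): Cash=905 Inventory=-599 Receivables=-306
After txn 6 (Dr Receivables, Cr Cash, amount 206): Cash=699 Inventory=-599 Receivables=-100
After txn 7 (Dr Cash, Cr Expenses, amount 434): Cash=1133 Expenses=-434 Inventory=-599 Receivables=-100

Answer: 1133 -434 -599 -100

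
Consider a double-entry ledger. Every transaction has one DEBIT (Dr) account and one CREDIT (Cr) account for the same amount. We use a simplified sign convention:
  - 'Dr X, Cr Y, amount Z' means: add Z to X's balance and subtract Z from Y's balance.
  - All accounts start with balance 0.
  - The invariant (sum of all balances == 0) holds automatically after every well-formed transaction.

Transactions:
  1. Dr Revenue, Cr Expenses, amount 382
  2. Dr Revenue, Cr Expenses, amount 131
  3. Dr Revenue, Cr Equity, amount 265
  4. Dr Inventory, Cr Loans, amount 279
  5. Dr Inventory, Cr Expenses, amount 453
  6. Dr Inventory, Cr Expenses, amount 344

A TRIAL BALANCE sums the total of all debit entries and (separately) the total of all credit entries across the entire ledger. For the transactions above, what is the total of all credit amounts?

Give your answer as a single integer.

Txn 1: credit+=382
Txn 2: credit+=131
Txn 3: credit+=265
Txn 4: credit+=279
Txn 5: credit+=453
Txn 6: credit+=344
Total credits = 1854

Answer: 1854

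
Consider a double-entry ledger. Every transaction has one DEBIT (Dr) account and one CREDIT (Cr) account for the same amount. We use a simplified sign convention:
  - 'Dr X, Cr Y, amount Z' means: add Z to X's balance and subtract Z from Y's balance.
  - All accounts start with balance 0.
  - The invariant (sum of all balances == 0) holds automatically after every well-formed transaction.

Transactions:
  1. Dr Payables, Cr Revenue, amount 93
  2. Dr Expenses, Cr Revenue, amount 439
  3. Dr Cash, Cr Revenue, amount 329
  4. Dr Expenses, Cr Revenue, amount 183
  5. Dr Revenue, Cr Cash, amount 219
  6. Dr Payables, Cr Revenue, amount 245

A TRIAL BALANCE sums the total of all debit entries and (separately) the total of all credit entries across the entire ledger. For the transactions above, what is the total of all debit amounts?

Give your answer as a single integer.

Answer: 1508

Derivation:
Txn 1: debit+=93
Txn 2: debit+=439
Txn 3: debit+=329
Txn 4: debit+=183
Txn 5: debit+=219
Txn 6: debit+=245
Total debits = 1508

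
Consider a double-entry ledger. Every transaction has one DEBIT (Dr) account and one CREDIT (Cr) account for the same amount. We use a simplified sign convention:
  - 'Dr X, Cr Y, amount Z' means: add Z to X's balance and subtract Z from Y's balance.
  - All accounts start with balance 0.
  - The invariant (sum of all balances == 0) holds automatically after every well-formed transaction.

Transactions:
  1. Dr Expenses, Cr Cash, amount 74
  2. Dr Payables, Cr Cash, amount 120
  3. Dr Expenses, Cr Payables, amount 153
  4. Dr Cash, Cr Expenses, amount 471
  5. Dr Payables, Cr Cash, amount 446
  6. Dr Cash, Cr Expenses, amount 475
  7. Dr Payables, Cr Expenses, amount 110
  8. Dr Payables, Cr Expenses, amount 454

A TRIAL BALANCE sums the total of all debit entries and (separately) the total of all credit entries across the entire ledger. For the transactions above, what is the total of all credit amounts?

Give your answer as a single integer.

Txn 1: credit+=74
Txn 2: credit+=120
Txn 3: credit+=153
Txn 4: credit+=471
Txn 5: credit+=446
Txn 6: credit+=475
Txn 7: credit+=110
Txn 8: credit+=454
Total credits = 2303

Answer: 2303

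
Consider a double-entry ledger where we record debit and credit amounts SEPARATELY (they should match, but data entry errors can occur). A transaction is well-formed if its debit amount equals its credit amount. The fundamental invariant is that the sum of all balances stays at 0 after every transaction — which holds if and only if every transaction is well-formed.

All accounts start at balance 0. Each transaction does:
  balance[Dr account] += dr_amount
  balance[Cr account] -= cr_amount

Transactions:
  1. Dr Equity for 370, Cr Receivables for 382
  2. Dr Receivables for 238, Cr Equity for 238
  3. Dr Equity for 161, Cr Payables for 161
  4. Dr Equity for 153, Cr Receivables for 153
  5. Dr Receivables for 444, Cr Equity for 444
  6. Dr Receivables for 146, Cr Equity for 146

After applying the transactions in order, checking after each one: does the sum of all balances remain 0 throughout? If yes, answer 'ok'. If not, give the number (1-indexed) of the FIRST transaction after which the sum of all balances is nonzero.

After txn 1: dr=370 cr=382 sum_balances=-12
After txn 2: dr=238 cr=238 sum_balances=-12
After txn 3: dr=161 cr=161 sum_balances=-12
After txn 4: dr=153 cr=153 sum_balances=-12
After txn 5: dr=444 cr=444 sum_balances=-12
After txn 6: dr=146 cr=146 sum_balances=-12

Answer: 1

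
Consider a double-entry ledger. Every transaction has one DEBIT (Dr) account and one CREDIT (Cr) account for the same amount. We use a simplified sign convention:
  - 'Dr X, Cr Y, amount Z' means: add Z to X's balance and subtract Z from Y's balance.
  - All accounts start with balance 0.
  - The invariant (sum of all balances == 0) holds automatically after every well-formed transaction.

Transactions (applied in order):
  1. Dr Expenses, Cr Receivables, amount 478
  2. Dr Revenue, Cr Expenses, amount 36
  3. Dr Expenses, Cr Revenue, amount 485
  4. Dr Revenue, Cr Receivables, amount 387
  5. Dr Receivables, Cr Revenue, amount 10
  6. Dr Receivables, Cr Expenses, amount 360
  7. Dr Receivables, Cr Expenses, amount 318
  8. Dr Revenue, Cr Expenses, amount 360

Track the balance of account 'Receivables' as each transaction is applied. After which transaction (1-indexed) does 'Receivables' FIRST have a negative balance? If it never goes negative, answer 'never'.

Answer: 1

Derivation:
After txn 1: Receivables=-478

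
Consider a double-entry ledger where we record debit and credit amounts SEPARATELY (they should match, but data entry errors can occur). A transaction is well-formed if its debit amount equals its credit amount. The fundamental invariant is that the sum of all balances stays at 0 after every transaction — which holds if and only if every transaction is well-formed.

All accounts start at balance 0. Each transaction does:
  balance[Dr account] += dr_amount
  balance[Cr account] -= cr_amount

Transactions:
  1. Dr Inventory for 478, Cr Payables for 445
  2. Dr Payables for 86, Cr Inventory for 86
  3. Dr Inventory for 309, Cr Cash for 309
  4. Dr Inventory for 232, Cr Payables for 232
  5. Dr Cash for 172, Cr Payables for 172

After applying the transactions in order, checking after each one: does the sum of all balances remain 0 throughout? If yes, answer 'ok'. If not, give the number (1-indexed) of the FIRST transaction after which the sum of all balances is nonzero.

After txn 1: dr=478 cr=445 sum_balances=33
After txn 2: dr=86 cr=86 sum_balances=33
After txn 3: dr=309 cr=309 sum_balances=33
After txn 4: dr=232 cr=232 sum_balances=33
After txn 5: dr=172 cr=172 sum_balances=33

Answer: 1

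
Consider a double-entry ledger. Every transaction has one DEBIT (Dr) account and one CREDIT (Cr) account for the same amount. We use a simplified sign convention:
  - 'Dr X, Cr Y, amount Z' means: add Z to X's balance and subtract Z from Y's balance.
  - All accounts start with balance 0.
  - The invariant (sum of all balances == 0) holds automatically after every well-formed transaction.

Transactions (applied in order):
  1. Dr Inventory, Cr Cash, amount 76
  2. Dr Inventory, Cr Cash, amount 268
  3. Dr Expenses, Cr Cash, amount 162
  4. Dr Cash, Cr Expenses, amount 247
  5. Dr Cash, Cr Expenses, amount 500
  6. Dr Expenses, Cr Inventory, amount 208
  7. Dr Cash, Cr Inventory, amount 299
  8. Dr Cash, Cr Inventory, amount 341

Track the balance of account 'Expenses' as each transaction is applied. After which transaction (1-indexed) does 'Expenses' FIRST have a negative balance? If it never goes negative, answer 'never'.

After txn 1: Expenses=0
After txn 2: Expenses=0
After txn 3: Expenses=162
After txn 4: Expenses=-85

Answer: 4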